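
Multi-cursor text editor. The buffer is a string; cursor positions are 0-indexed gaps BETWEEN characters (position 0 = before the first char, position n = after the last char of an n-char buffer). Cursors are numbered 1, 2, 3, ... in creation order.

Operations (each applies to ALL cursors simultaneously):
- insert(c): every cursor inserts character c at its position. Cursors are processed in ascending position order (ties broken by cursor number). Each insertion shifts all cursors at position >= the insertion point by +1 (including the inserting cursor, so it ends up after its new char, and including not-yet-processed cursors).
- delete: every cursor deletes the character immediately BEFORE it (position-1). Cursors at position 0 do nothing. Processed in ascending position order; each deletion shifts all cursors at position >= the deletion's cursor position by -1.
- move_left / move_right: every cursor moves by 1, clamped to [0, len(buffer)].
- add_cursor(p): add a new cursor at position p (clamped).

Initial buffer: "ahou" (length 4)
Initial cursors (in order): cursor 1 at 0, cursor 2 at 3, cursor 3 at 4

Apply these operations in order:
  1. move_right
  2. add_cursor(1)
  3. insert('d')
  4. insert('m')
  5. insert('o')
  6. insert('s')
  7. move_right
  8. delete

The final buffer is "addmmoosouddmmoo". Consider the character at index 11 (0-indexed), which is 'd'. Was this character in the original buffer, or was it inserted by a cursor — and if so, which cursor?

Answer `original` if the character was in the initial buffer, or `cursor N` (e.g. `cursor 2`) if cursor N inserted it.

Answer: cursor 3

Derivation:
After op 1 (move_right): buffer="ahou" (len 4), cursors c1@1 c2@4 c3@4, authorship ....
After op 2 (add_cursor(1)): buffer="ahou" (len 4), cursors c1@1 c4@1 c2@4 c3@4, authorship ....
After op 3 (insert('d')): buffer="addhoudd" (len 8), cursors c1@3 c4@3 c2@8 c3@8, authorship .14...23
After op 4 (insert('m')): buffer="addmmhouddmm" (len 12), cursors c1@5 c4@5 c2@12 c3@12, authorship .1414...2323
After op 5 (insert('o')): buffer="addmmoohouddmmoo" (len 16), cursors c1@7 c4@7 c2@16 c3@16, authorship .141414...232323
After op 6 (insert('s')): buffer="addmmoosshouddmmooss" (len 20), cursors c1@9 c4@9 c2@20 c3@20, authorship .14141414...23232323
After op 7 (move_right): buffer="addmmoosshouddmmooss" (len 20), cursors c1@10 c4@10 c2@20 c3@20, authorship .14141414...23232323
After op 8 (delete): buffer="addmmoosouddmmoo" (len 16), cursors c1@8 c4@8 c2@16 c3@16, authorship .1414141..232323
Authorship (.=original, N=cursor N): . 1 4 1 4 1 4 1 . . 2 3 2 3 2 3
Index 11: author = 3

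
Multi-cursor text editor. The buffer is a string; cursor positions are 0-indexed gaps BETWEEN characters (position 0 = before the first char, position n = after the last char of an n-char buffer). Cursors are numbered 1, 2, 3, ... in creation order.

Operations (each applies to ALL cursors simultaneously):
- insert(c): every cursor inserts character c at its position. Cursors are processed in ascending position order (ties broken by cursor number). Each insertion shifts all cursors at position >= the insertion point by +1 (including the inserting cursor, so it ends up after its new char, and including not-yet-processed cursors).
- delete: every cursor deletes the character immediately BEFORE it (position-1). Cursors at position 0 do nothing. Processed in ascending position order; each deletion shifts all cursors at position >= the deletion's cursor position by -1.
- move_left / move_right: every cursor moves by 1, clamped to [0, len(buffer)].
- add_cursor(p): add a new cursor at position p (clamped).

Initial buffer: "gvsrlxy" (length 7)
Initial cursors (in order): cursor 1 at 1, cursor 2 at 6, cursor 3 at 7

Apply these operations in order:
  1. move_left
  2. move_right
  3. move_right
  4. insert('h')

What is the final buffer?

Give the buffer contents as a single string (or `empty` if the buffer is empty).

After op 1 (move_left): buffer="gvsrlxy" (len 7), cursors c1@0 c2@5 c3@6, authorship .......
After op 2 (move_right): buffer="gvsrlxy" (len 7), cursors c1@1 c2@6 c3@7, authorship .......
After op 3 (move_right): buffer="gvsrlxy" (len 7), cursors c1@2 c2@7 c3@7, authorship .......
After op 4 (insert('h')): buffer="gvhsrlxyhh" (len 10), cursors c1@3 c2@10 c3@10, authorship ..1.....23

Answer: gvhsrlxyhh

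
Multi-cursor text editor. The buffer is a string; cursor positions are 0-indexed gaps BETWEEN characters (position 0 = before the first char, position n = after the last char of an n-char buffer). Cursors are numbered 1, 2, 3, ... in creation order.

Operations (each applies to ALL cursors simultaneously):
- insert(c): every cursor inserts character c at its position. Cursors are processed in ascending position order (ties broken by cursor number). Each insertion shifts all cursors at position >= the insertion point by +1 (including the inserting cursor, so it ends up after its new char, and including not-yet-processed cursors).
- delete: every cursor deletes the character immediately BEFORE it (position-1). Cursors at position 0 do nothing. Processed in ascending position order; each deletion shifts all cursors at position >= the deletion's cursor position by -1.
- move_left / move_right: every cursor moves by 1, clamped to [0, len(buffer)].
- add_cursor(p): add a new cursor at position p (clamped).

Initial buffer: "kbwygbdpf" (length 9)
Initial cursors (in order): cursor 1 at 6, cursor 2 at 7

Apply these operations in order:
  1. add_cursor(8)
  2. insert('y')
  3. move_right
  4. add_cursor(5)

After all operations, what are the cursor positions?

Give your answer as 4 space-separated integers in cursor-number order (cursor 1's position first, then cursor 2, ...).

Answer: 8 10 12 5

Derivation:
After op 1 (add_cursor(8)): buffer="kbwygbdpf" (len 9), cursors c1@6 c2@7 c3@8, authorship .........
After op 2 (insert('y')): buffer="kbwygbydypyf" (len 12), cursors c1@7 c2@9 c3@11, authorship ......1.2.3.
After op 3 (move_right): buffer="kbwygbydypyf" (len 12), cursors c1@8 c2@10 c3@12, authorship ......1.2.3.
After op 4 (add_cursor(5)): buffer="kbwygbydypyf" (len 12), cursors c4@5 c1@8 c2@10 c3@12, authorship ......1.2.3.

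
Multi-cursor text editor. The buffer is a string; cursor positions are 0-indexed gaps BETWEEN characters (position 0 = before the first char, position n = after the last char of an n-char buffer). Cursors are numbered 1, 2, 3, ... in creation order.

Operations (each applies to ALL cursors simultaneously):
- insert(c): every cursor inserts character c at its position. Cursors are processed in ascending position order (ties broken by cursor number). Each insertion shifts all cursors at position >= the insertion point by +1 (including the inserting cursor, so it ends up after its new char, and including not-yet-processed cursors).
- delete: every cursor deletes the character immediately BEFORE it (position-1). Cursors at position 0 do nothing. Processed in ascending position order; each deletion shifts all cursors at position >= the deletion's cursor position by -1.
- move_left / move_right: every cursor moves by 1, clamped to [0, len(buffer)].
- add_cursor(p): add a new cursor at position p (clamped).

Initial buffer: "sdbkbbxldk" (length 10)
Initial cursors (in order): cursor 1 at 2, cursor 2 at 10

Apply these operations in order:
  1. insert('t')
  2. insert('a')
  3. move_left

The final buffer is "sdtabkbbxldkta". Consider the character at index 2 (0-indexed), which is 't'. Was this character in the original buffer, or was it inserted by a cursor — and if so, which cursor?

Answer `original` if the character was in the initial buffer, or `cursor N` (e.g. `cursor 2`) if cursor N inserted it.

After op 1 (insert('t')): buffer="sdtbkbbxldkt" (len 12), cursors c1@3 c2@12, authorship ..1........2
After op 2 (insert('a')): buffer="sdtabkbbxldkta" (len 14), cursors c1@4 c2@14, authorship ..11........22
After op 3 (move_left): buffer="sdtabkbbxldkta" (len 14), cursors c1@3 c2@13, authorship ..11........22
Authorship (.=original, N=cursor N): . . 1 1 . . . . . . . . 2 2
Index 2: author = 1

Answer: cursor 1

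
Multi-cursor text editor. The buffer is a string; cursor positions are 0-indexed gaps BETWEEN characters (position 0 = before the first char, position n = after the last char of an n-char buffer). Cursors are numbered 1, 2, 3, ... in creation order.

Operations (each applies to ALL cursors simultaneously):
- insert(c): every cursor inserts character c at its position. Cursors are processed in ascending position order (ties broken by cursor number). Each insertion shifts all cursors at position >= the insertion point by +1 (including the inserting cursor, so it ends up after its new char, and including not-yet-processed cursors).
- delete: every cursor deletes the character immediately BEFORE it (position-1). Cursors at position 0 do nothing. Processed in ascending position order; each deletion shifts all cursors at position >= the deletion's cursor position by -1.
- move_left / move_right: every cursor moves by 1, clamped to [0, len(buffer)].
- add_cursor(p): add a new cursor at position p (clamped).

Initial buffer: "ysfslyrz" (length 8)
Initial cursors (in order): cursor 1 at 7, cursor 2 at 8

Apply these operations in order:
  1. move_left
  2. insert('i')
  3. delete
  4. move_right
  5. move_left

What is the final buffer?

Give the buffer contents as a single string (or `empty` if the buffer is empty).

After op 1 (move_left): buffer="ysfslyrz" (len 8), cursors c1@6 c2@7, authorship ........
After op 2 (insert('i')): buffer="ysfslyiriz" (len 10), cursors c1@7 c2@9, authorship ......1.2.
After op 3 (delete): buffer="ysfslyrz" (len 8), cursors c1@6 c2@7, authorship ........
After op 4 (move_right): buffer="ysfslyrz" (len 8), cursors c1@7 c2@8, authorship ........
After op 5 (move_left): buffer="ysfslyrz" (len 8), cursors c1@6 c2@7, authorship ........

Answer: ysfslyrz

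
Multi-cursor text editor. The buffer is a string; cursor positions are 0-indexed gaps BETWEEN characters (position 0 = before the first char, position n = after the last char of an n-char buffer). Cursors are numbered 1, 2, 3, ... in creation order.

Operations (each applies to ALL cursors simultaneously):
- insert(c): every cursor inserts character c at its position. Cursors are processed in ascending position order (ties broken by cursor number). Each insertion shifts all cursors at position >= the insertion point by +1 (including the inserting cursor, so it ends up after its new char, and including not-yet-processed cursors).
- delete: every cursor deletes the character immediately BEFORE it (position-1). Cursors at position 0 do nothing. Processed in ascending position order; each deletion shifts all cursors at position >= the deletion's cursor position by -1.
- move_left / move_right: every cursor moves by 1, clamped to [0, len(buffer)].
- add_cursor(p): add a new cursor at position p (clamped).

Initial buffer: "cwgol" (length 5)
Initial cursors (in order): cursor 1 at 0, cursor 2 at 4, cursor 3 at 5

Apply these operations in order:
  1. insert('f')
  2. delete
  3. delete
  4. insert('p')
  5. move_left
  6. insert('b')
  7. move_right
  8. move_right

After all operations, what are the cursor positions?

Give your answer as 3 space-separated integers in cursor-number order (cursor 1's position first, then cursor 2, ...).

After op 1 (insert('f')): buffer="fcwgoflf" (len 8), cursors c1@1 c2@6 c3@8, authorship 1....2.3
After op 2 (delete): buffer="cwgol" (len 5), cursors c1@0 c2@4 c3@5, authorship .....
After op 3 (delete): buffer="cwg" (len 3), cursors c1@0 c2@3 c3@3, authorship ...
After op 4 (insert('p')): buffer="pcwgpp" (len 6), cursors c1@1 c2@6 c3@6, authorship 1...23
After op 5 (move_left): buffer="pcwgpp" (len 6), cursors c1@0 c2@5 c3@5, authorship 1...23
After op 6 (insert('b')): buffer="bpcwgpbbp" (len 9), cursors c1@1 c2@8 c3@8, authorship 11...2233
After op 7 (move_right): buffer="bpcwgpbbp" (len 9), cursors c1@2 c2@9 c3@9, authorship 11...2233
After op 8 (move_right): buffer="bpcwgpbbp" (len 9), cursors c1@3 c2@9 c3@9, authorship 11...2233

Answer: 3 9 9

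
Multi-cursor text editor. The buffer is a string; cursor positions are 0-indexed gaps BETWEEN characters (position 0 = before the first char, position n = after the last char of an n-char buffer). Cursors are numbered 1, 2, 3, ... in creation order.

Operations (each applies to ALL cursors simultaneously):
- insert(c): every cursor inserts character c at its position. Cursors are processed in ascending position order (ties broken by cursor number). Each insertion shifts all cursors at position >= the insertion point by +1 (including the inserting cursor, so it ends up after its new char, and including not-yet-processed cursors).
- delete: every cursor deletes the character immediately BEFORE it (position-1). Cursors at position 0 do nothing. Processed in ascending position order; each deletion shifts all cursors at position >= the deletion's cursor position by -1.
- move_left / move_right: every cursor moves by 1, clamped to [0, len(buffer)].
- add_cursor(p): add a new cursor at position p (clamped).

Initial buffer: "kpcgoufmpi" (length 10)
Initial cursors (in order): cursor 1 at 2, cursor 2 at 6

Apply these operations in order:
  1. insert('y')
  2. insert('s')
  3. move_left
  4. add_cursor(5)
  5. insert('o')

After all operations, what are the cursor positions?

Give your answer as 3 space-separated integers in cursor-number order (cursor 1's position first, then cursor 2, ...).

After op 1 (insert('y')): buffer="kpycgouyfmpi" (len 12), cursors c1@3 c2@8, authorship ..1....2....
After op 2 (insert('s')): buffer="kpyscgouysfmpi" (len 14), cursors c1@4 c2@10, authorship ..11....22....
After op 3 (move_left): buffer="kpyscgouysfmpi" (len 14), cursors c1@3 c2@9, authorship ..11....22....
After op 4 (add_cursor(5)): buffer="kpyscgouysfmpi" (len 14), cursors c1@3 c3@5 c2@9, authorship ..11....22....
After op 5 (insert('o')): buffer="kpyoscogouyosfmpi" (len 17), cursors c1@4 c3@7 c2@12, authorship ..111.3...222....

Answer: 4 12 7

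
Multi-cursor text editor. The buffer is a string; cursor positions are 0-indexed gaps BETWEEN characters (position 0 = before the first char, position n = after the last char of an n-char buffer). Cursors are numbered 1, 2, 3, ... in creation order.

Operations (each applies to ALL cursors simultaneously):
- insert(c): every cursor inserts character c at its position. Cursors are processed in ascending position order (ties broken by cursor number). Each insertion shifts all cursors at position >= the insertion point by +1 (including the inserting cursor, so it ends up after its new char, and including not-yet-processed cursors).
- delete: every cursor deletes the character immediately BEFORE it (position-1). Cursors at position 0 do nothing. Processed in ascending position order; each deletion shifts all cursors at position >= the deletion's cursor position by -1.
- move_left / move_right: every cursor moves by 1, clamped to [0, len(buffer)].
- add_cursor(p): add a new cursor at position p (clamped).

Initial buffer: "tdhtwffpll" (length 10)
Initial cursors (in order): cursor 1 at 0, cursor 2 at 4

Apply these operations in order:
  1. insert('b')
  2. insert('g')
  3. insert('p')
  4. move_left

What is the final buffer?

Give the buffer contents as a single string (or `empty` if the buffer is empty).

After op 1 (insert('b')): buffer="btdhtbwffpll" (len 12), cursors c1@1 c2@6, authorship 1....2......
After op 2 (insert('g')): buffer="bgtdhtbgwffpll" (len 14), cursors c1@2 c2@8, authorship 11....22......
After op 3 (insert('p')): buffer="bgptdhtbgpwffpll" (len 16), cursors c1@3 c2@10, authorship 111....222......
After op 4 (move_left): buffer="bgptdhtbgpwffpll" (len 16), cursors c1@2 c2@9, authorship 111....222......

Answer: bgptdhtbgpwffpll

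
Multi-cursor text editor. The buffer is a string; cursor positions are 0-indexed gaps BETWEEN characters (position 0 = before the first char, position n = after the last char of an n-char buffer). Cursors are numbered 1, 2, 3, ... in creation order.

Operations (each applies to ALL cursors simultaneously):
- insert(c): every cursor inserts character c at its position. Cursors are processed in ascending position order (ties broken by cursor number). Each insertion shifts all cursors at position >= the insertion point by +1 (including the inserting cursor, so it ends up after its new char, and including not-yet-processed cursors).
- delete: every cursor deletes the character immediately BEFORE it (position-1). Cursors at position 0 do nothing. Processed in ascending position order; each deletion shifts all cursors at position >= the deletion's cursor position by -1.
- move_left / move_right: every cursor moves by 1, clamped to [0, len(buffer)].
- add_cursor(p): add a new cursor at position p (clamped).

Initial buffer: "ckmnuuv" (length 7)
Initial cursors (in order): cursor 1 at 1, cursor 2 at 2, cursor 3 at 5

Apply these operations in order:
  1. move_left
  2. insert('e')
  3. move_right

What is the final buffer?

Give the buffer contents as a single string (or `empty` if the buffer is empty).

Answer: ecekmneuuv

Derivation:
After op 1 (move_left): buffer="ckmnuuv" (len 7), cursors c1@0 c2@1 c3@4, authorship .......
After op 2 (insert('e')): buffer="ecekmneuuv" (len 10), cursors c1@1 c2@3 c3@7, authorship 1.2...3...
After op 3 (move_right): buffer="ecekmneuuv" (len 10), cursors c1@2 c2@4 c3@8, authorship 1.2...3...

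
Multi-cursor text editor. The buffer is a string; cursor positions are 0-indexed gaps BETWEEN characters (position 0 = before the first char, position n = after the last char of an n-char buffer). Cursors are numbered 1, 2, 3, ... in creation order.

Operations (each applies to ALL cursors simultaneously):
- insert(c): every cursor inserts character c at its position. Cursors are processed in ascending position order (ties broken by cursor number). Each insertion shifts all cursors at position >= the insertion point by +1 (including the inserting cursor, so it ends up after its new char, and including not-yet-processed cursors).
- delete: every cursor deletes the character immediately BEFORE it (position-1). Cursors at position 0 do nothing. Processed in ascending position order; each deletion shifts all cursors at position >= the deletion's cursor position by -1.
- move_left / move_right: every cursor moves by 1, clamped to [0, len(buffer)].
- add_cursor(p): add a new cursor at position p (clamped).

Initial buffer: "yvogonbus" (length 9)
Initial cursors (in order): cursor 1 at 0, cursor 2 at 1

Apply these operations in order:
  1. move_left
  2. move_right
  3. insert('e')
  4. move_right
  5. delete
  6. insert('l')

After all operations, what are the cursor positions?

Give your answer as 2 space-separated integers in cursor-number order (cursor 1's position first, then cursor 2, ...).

After op 1 (move_left): buffer="yvogonbus" (len 9), cursors c1@0 c2@0, authorship .........
After op 2 (move_right): buffer="yvogonbus" (len 9), cursors c1@1 c2@1, authorship .........
After op 3 (insert('e')): buffer="yeevogonbus" (len 11), cursors c1@3 c2@3, authorship .12........
After op 4 (move_right): buffer="yeevogonbus" (len 11), cursors c1@4 c2@4, authorship .12........
After op 5 (delete): buffer="yeogonbus" (len 9), cursors c1@2 c2@2, authorship .1.......
After op 6 (insert('l')): buffer="yellogonbus" (len 11), cursors c1@4 c2@4, authorship .112.......

Answer: 4 4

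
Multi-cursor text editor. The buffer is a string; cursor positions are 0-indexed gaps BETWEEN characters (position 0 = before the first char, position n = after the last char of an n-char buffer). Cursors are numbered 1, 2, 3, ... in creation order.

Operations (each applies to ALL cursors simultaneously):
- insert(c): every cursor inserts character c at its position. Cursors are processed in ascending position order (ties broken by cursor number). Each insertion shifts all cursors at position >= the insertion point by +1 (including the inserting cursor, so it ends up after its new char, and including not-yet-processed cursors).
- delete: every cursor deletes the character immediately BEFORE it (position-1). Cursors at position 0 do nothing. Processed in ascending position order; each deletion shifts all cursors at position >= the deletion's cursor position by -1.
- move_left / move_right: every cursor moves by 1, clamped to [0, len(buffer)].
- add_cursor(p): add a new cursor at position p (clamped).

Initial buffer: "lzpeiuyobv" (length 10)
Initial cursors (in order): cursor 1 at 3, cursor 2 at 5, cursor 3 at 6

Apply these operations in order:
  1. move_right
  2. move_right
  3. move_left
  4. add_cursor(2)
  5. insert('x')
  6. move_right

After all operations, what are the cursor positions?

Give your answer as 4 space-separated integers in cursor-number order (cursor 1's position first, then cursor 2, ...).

After op 1 (move_right): buffer="lzpeiuyobv" (len 10), cursors c1@4 c2@6 c3@7, authorship ..........
After op 2 (move_right): buffer="lzpeiuyobv" (len 10), cursors c1@5 c2@7 c3@8, authorship ..........
After op 3 (move_left): buffer="lzpeiuyobv" (len 10), cursors c1@4 c2@6 c3@7, authorship ..........
After op 4 (add_cursor(2)): buffer="lzpeiuyobv" (len 10), cursors c4@2 c1@4 c2@6 c3@7, authorship ..........
After op 5 (insert('x')): buffer="lzxpexiuxyxobv" (len 14), cursors c4@3 c1@6 c2@9 c3@11, authorship ..4..1..2.3...
After op 6 (move_right): buffer="lzxpexiuxyxobv" (len 14), cursors c4@4 c1@7 c2@10 c3@12, authorship ..4..1..2.3...

Answer: 7 10 12 4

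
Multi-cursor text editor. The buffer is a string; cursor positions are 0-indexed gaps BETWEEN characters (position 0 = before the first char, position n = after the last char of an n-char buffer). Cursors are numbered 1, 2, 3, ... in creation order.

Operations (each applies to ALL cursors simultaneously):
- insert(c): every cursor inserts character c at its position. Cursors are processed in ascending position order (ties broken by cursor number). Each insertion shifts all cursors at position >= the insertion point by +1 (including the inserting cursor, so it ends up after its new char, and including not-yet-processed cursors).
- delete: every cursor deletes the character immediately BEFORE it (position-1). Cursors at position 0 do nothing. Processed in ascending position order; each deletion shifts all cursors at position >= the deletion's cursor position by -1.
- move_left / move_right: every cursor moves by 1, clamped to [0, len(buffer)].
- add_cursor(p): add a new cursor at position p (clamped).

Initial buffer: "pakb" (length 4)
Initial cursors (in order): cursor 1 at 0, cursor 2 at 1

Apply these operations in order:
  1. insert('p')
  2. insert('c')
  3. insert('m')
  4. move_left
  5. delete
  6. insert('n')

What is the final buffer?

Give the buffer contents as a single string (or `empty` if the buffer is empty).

Answer: pnmppnmakb

Derivation:
After op 1 (insert('p')): buffer="pppakb" (len 6), cursors c1@1 c2@3, authorship 1.2...
After op 2 (insert('c')): buffer="pcppcakb" (len 8), cursors c1@2 c2@5, authorship 11.22...
After op 3 (insert('m')): buffer="pcmppcmakb" (len 10), cursors c1@3 c2@7, authorship 111.222...
After op 4 (move_left): buffer="pcmppcmakb" (len 10), cursors c1@2 c2@6, authorship 111.222...
After op 5 (delete): buffer="pmppmakb" (len 8), cursors c1@1 c2@4, authorship 11.22...
After op 6 (insert('n')): buffer="pnmppnmakb" (len 10), cursors c1@2 c2@6, authorship 111.222...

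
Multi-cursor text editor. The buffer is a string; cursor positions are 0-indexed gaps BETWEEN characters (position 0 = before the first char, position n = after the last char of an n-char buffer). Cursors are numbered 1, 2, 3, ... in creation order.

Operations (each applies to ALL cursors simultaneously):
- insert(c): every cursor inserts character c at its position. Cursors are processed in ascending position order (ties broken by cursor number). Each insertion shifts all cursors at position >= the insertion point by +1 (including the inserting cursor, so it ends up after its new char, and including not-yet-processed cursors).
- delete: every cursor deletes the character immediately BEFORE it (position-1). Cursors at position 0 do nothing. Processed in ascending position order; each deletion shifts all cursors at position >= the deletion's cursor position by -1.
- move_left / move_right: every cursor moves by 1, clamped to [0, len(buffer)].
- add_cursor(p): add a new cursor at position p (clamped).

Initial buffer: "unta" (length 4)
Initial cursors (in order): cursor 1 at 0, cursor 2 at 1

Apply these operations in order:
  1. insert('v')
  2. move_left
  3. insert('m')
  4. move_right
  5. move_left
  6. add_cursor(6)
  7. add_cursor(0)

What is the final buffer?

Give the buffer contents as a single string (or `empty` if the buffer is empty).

After op 1 (insert('v')): buffer="vuvnta" (len 6), cursors c1@1 c2@3, authorship 1.2...
After op 2 (move_left): buffer="vuvnta" (len 6), cursors c1@0 c2@2, authorship 1.2...
After op 3 (insert('m')): buffer="mvumvnta" (len 8), cursors c1@1 c2@4, authorship 11.22...
After op 4 (move_right): buffer="mvumvnta" (len 8), cursors c1@2 c2@5, authorship 11.22...
After op 5 (move_left): buffer="mvumvnta" (len 8), cursors c1@1 c2@4, authorship 11.22...
After op 6 (add_cursor(6)): buffer="mvumvnta" (len 8), cursors c1@1 c2@4 c3@6, authorship 11.22...
After op 7 (add_cursor(0)): buffer="mvumvnta" (len 8), cursors c4@0 c1@1 c2@4 c3@6, authorship 11.22...

Answer: mvumvnta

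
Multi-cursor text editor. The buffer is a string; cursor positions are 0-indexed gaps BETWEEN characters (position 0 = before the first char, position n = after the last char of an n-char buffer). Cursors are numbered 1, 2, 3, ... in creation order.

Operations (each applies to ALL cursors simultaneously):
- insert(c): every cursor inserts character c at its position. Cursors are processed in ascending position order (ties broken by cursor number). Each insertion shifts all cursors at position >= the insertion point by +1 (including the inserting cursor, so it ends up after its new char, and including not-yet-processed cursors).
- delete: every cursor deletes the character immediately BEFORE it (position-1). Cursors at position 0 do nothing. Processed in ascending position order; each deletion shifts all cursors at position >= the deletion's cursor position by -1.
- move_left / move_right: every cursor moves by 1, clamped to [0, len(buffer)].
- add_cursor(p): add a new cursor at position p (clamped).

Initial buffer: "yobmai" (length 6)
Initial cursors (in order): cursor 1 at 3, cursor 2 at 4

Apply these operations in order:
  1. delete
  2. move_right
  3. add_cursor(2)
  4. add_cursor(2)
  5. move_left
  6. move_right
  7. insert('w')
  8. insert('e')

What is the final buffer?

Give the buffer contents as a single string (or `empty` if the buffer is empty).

After op 1 (delete): buffer="yoai" (len 4), cursors c1@2 c2@2, authorship ....
After op 2 (move_right): buffer="yoai" (len 4), cursors c1@3 c2@3, authorship ....
After op 3 (add_cursor(2)): buffer="yoai" (len 4), cursors c3@2 c1@3 c2@3, authorship ....
After op 4 (add_cursor(2)): buffer="yoai" (len 4), cursors c3@2 c4@2 c1@3 c2@3, authorship ....
After op 5 (move_left): buffer="yoai" (len 4), cursors c3@1 c4@1 c1@2 c2@2, authorship ....
After op 6 (move_right): buffer="yoai" (len 4), cursors c3@2 c4@2 c1@3 c2@3, authorship ....
After op 7 (insert('w')): buffer="yowwawwi" (len 8), cursors c3@4 c4@4 c1@7 c2@7, authorship ..34.12.
After op 8 (insert('e')): buffer="yowweeawweei" (len 12), cursors c3@6 c4@6 c1@11 c2@11, authorship ..3434.1212.

Answer: yowweeawweei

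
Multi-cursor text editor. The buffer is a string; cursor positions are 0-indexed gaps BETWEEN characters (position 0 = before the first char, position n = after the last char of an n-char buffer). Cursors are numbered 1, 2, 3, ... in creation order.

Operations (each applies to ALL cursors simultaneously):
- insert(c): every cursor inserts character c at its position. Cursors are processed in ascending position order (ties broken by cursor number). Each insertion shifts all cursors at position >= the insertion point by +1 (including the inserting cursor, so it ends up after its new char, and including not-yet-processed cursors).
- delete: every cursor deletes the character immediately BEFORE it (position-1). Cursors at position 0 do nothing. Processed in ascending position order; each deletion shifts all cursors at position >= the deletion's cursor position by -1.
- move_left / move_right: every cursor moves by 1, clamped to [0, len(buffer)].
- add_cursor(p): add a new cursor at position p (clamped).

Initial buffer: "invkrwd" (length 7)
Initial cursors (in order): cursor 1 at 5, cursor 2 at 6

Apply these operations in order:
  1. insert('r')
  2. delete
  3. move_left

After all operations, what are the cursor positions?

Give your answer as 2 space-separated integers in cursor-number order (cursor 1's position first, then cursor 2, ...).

Answer: 4 5

Derivation:
After op 1 (insert('r')): buffer="invkrrwrd" (len 9), cursors c1@6 c2@8, authorship .....1.2.
After op 2 (delete): buffer="invkrwd" (len 7), cursors c1@5 c2@6, authorship .......
After op 3 (move_left): buffer="invkrwd" (len 7), cursors c1@4 c2@5, authorship .......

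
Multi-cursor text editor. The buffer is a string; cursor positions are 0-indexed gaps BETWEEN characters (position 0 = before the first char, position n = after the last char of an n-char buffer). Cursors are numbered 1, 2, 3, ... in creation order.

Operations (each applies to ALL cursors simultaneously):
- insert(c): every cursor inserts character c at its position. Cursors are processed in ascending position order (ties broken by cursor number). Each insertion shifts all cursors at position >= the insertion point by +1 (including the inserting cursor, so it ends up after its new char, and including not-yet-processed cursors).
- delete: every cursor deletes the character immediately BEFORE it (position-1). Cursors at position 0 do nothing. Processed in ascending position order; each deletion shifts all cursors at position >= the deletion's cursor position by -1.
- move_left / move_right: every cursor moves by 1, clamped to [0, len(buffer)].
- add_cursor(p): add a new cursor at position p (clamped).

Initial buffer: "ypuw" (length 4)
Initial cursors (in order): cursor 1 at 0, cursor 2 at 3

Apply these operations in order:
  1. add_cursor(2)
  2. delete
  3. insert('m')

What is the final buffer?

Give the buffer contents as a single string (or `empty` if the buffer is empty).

Answer: mymmw

Derivation:
After op 1 (add_cursor(2)): buffer="ypuw" (len 4), cursors c1@0 c3@2 c2@3, authorship ....
After op 2 (delete): buffer="yw" (len 2), cursors c1@0 c2@1 c3@1, authorship ..
After op 3 (insert('m')): buffer="mymmw" (len 5), cursors c1@1 c2@4 c3@4, authorship 1.23.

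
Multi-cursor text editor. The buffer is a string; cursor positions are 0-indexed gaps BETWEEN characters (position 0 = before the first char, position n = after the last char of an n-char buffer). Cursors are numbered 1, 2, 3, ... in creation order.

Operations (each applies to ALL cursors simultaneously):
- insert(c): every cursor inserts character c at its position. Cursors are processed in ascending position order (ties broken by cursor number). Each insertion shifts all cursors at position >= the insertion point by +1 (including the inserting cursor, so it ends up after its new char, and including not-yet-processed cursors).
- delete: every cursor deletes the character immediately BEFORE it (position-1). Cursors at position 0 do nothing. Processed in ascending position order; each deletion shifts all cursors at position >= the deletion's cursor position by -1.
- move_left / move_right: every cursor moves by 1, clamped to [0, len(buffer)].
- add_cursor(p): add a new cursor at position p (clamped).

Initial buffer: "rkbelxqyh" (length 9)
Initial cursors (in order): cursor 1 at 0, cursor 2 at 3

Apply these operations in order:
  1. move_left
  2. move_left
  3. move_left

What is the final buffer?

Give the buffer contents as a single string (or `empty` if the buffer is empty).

Answer: rkbelxqyh

Derivation:
After op 1 (move_left): buffer="rkbelxqyh" (len 9), cursors c1@0 c2@2, authorship .........
After op 2 (move_left): buffer="rkbelxqyh" (len 9), cursors c1@0 c2@1, authorship .........
After op 3 (move_left): buffer="rkbelxqyh" (len 9), cursors c1@0 c2@0, authorship .........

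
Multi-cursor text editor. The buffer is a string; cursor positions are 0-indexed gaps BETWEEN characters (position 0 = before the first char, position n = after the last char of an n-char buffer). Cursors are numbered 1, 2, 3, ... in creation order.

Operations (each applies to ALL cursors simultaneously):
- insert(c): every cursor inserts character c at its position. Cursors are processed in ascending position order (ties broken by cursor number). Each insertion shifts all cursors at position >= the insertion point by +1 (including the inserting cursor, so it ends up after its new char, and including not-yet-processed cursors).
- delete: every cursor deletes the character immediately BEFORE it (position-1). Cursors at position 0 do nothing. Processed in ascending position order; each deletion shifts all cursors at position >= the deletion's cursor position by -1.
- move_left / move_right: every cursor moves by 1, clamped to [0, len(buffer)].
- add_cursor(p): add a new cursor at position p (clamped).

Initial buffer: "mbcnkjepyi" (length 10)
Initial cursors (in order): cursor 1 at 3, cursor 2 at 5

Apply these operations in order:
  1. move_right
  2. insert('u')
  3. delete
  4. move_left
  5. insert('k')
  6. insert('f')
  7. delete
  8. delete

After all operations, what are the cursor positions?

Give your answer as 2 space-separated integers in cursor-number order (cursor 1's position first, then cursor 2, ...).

After op 1 (move_right): buffer="mbcnkjepyi" (len 10), cursors c1@4 c2@6, authorship ..........
After op 2 (insert('u')): buffer="mbcnukjuepyi" (len 12), cursors c1@5 c2@8, authorship ....1..2....
After op 3 (delete): buffer="mbcnkjepyi" (len 10), cursors c1@4 c2@6, authorship ..........
After op 4 (move_left): buffer="mbcnkjepyi" (len 10), cursors c1@3 c2@5, authorship ..........
After op 5 (insert('k')): buffer="mbcknkkjepyi" (len 12), cursors c1@4 c2@7, authorship ...1..2.....
After op 6 (insert('f')): buffer="mbckfnkkfjepyi" (len 14), cursors c1@5 c2@9, authorship ...11..22.....
After op 7 (delete): buffer="mbcknkkjepyi" (len 12), cursors c1@4 c2@7, authorship ...1..2.....
After op 8 (delete): buffer="mbcnkjepyi" (len 10), cursors c1@3 c2@5, authorship ..........

Answer: 3 5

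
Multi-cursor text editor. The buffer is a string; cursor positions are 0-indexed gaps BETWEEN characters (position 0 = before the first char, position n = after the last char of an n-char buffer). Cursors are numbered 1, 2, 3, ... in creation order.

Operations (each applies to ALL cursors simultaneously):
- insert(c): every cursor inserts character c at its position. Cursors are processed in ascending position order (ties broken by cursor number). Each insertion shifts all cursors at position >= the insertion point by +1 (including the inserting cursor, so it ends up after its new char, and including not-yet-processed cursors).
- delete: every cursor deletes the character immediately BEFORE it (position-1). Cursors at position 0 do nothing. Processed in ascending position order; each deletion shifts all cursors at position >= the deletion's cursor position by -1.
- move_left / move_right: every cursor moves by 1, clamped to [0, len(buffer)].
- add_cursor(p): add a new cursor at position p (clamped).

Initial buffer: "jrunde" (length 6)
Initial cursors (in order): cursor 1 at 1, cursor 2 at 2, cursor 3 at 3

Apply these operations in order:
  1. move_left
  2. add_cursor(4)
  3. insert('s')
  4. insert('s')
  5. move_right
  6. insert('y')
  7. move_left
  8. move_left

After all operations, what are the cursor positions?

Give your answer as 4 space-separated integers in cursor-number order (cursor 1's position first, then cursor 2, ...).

After op 1 (move_left): buffer="jrunde" (len 6), cursors c1@0 c2@1 c3@2, authorship ......
After op 2 (add_cursor(4)): buffer="jrunde" (len 6), cursors c1@0 c2@1 c3@2 c4@4, authorship ......
After op 3 (insert('s')): buffer="sjsrsunsde" (len 10), cursors c1@1 c2@3 c3@5 c4@8, authorship 1.2.3..4..
After op 4 (insert('s')): buffer="ssjssrssunssde" (len 14), cursors c1@2 c2@5 c3@8 c4@12, authorship 11.22.33..44..
After op 5 (move_right): buffer="ssjssrssunssde" (len 14), cursors c1@3 c2@6 c3@9 c4@13, authorship 11.22.33..44..
After op 6 (insert('y')): buffer="ssjyssryssuynssdye" (len 18), cursors c1@4 c2@8 c3@12 c4@17, authorship 11.122.233.3.44.4.
After op 7 (move_left): buffer="ssjyssryssuynssdye" (len 18), cursors c1@3 c2@7 c3@11 c4@16, authorship 11.122.233.3.44.4.
After op 8 (move_left): buffer="ssjyssryssuynssdye" (len 18), cursors c1@2 c2@6 c3@10 c4@15, authorship 11.122.233.3.44.4.

Answer: 2 6 10 15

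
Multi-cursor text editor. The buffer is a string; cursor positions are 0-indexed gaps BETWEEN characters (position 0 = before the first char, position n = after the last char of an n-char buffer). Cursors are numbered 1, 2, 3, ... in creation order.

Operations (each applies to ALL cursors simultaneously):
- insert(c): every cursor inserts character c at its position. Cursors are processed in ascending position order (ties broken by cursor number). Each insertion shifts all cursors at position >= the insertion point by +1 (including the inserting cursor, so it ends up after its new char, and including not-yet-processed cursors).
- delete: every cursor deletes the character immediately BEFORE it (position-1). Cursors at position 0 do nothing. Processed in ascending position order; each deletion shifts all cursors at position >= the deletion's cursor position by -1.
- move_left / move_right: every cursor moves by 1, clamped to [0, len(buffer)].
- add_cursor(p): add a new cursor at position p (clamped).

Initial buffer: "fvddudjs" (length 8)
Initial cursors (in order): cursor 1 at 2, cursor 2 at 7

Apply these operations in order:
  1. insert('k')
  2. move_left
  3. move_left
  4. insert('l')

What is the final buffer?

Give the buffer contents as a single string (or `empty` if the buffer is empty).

After op 1 (insert('k')): buffer="fvkddudjks" (len 10), cursors c1@3 c2@9, authorship ..1.....2.
After op 2 (move_left): buffer="fvkddudjks" (len 10), cursors c1@2 c2@8, authorship ..1.....2.
After op 3 (move_left): buffer="fvkddudjks" (len 10), cursors c1@1 c2@7, authorship ..1.....2.
After op 4 (insert('l')): buffer="flvkddudljks" (len 12), cursors c1@2 c2@9, authorship .1.1....2.2.

Answer: flvkddudljks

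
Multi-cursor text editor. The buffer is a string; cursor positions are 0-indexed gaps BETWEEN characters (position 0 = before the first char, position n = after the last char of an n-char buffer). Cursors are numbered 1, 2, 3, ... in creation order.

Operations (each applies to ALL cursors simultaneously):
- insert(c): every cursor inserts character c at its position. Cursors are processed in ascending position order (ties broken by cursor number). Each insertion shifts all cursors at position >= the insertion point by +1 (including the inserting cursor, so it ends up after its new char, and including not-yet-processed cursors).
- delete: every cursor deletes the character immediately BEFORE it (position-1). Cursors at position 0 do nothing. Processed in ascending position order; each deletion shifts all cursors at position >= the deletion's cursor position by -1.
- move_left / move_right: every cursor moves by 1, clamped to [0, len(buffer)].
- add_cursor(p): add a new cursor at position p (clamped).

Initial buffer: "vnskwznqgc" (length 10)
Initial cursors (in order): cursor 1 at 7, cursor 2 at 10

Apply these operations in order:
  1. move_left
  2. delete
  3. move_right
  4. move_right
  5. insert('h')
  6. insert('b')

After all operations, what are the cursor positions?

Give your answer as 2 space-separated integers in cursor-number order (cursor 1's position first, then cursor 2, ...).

Answer: 9 12

Derivation:
After op 1 (move_left): buffer="vnskwznqgc" (len 10), cursors c1@6 c2@9, authorship ..........
After op 2 (delete): buffer="vnskwnqc" (len 8), cursors c1@5 c2@7, authorship ........
After op 3 (move_right): buffer="vnskwnqc" (len 8), cursors c1@6 c2@8, authorship ........
After op 4 (move_right): buffer="vnskwnqc" (len 8), cursors c1@7 c2@8, authorship ........
After op 5 (insert('h')): buffer="vnskwnqhch" (len 10), cursors c1@8 c2@10, authorship .......1.2
After op 6 (insert('b')): buffer="vnskwnqhbchb" (len 12), cursors c1@9 c2@12, authorship .......11.22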